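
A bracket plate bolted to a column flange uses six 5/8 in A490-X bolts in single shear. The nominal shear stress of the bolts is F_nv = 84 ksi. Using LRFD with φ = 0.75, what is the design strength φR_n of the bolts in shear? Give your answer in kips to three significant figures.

116 kips

A_b = π × 0.625² / 4 = 0.3068 in².
R_n = F_nv · A_b · n · n_s = 84 × 0.3068 × 6 × 1 = 154.6 kips.
Design strength φR_n = 0.75 × 154.6 = 116 kips.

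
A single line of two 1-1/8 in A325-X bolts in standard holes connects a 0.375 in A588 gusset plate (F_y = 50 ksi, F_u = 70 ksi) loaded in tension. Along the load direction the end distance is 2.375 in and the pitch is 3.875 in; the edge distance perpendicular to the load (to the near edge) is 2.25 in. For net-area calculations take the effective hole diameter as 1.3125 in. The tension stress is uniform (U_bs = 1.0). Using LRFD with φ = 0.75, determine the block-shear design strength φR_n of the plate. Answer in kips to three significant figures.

81.9 kips

Shear plane L_v = 2.375 + 1·3.875 = 6.25 in; A_gv = 6.25 × 0.375 = 2.344 in².
A_nv = (6.25 − 1.5·1.3125) × 0.375 = 1.605 in².
A_nt = (2.25 − 0.5·1.3125) × 0.375 = 0.5977 in².
0.6 F_u A_nv = 67.43 kips; 0.6 F_y A_gv = 70.31 kips → shear rupture governs the shear term.
R_n = 67.43 + 1.0 × 70 × 0.5977 = 109.3 kips.
Design strength φR_n = 0.75 × 109.3 = 81.9 kips.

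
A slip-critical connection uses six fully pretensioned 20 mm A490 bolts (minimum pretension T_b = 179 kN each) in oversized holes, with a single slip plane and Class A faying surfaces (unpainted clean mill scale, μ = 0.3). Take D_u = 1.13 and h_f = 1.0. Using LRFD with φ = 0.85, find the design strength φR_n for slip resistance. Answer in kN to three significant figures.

R_n = μ · D_u · h_f · T_b · n_s · n_b = 0.3 × 1.13 × 1.0 × 179 × 1 × 6 = 364.1 kN.
Design strength φR_n = 0.85 × 364.1 = 309 kN.

309 kN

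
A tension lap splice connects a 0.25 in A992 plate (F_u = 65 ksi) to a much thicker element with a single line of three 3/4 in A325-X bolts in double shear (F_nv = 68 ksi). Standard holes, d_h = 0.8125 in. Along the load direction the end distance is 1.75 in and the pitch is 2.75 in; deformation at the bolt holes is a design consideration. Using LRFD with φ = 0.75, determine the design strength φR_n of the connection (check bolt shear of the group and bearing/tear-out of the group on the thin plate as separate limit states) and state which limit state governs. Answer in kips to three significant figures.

Bolt shear: A_b = π·0.75²/4 = 0.4418 in²; R_n = 68 × 0.4418 × 3 × 2 = 180.2 kips → 0.75 × 180.2 = 135 kips.
Bearing (1.2 l_c t F_u ≤ 2.4 d t F_u): upper limit = 2.4·0.75·0.25·65 = 29.25 kips.
  Edge l_c = 1.75 − 0.8125/2 = 1.344 → r_n = 26.2 kips; interior l_c = 2.75 − 0.8125 = 1.938 → r_n = 29.25 kips.
  R_n,bearing = 1·26.2 + 2·29.25 = 84.7 kips → 0.75 × 84.7 = 63.5 kips.
Bearing governs: 63.5 kips.

63.5 kips (bearing governs)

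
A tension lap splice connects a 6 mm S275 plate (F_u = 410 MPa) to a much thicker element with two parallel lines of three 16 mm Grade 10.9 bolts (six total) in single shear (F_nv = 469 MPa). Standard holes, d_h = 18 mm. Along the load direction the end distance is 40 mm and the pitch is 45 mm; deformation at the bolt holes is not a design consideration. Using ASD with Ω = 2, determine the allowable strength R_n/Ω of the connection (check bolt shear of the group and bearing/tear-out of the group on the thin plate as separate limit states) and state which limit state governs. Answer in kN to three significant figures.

283 kN (bolt shear governs)

Bolt shear: A_b = π·16²/4 = 201.1 mm²; R_n = 469 × 201.1 × 6 × 1 / 1000 = 565.8 kN → 565.8 / 2 = 283 kN.
Bearing (1.5 l_c t F_u ≤ 3.0 d t F_u): upper limit = 3.0·16·6·410 / 1000 = 118.1 kN.
  Edge l_c = 40 − 18/2 = 31 → r_n = 114.4 kN; interior l_c = 45 − 18 = 27 → r_n = 99.63 kN.
  R_n,bearing = 2·114.4 + 4·99.63 = 627.3 kN → 627.3 / 2 = 314 kN.
Bolt shear governs: 283 kN.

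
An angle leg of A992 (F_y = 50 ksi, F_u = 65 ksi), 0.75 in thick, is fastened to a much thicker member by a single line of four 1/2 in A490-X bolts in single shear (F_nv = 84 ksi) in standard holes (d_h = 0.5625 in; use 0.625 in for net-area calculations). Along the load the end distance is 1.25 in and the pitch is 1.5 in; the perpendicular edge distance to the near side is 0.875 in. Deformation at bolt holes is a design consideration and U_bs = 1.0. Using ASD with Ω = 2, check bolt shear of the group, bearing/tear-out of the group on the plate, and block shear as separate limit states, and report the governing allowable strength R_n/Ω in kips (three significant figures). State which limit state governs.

Bolt shear: A_b = π·0.5²/4 = 0.1963 in²; R_n = 84 × 0.1963 × 4 × 1 = 65.97 kips → 65.97 / 2 = 33 kips.
Bearing: edge l_c = 0.9688, r_n = 56.67 kips; interior l_c = 0.9375, r_n = 54.84 kips; R_n = 56.67 + 3·54.84 = 221.2 kips → 111 kips.
Block shear: A_gv = 4.312, A_nv = 2.672, A_nt = 0.4219 in²; R_n = min(0.6F_uA_nv, 0.6F_yA_gv) + U_bs·F_u·A_nt = 131.6 kips → 65.8 kips.
Bolt shear governs: 33 kips.

33 kips (bolt shear governs)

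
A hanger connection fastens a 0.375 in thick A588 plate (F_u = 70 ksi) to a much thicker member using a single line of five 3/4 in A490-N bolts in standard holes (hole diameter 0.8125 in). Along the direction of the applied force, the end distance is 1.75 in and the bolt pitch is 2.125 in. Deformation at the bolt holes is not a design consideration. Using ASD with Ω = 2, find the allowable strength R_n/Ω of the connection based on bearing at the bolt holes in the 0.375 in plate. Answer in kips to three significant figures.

Per bolt r_n = 1.5 l_c t F_u ≤ 3.0 d t F_u; upper limit = 3.0 × 0.75 × 0.375 × 70 = 59.06 kips.
Edge bolt: l_c = 1.75 − 0.8125/2 = 1.344 in → 1.5 × 1.344 × 0.375 × 70 = 52.91 → r_n = 52.91 kips.
Interior bolts: l_c = 2.125 − 0.8125 = 1.312 in → 1.5 × 1.312 × 0.375 × 70 = 51.68 → r_n = 51.68 kips.
R_n = 1 × 52.91 + 4 × 51.68 = 259.6 kips.
Allowable strength R_n/Ω = 259.6 / 2 = 130 kips.

130 kips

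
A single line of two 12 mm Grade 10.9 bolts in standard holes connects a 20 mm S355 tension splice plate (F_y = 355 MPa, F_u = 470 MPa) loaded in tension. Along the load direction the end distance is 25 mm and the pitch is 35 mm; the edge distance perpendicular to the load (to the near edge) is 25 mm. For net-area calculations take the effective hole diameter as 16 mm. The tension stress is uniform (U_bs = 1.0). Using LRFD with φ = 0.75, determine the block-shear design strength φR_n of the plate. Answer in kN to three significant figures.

Shear plane L_v = 25 + 1·35 = 60 mm; A_gv = 60 × 20 = 1200 mm².
A_nv = (60 − 1.5·16) × 20 = 720 mm².
A_nt = (25 − 0.5·16) × 20 = 340 mm².
0.6 F_u A_nv = 203 kN; 0.6 F_y A_gv = 255.6 kN → shear rupture governs the shear term.
R_n = 203 + 1.0 × 470 × 340 / 1000 = 362.8 kN.
Design strength φR_n = 0.75 × 362.8 = 272 kN.

272 kN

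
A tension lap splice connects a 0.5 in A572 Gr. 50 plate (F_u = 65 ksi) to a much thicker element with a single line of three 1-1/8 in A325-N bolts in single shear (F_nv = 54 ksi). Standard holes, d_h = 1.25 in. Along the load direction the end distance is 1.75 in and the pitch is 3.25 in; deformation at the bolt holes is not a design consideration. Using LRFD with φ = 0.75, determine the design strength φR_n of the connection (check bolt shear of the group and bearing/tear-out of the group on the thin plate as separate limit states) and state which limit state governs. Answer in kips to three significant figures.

Bolt shear: A_b = π·1.125²/4 = 0.994 in²; R_n = 54 × 0.994 × 3 × 1 = 161 kips → 0.75 × 161 = 121 kips.
Bearing (1.5 l_c t F_u ≤ 3.0 d t F_u): upper limit = 3.0·1.125·0.5·65 = 109.7 kips.
  Edge l_c = 1.75 − 1.25/2 = 1.125 → r_n = 54.84 kips; interior l_c = 3.25 − 1.25 = 2 → r_n = 97.5 kips.
  R_n,bearing = 1·54.84 + 2·97.5 = 249.8 kips → 0.75 × 249.8 = 187 kips.
Bolt shear governs: 121 kips.

121 kips (bolt shear governs)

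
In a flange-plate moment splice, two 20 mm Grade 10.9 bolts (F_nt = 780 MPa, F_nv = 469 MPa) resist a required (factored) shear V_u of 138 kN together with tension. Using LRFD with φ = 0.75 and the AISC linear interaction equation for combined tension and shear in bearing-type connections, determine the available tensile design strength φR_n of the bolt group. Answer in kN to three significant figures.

248 kN

A_b = π·20²/4 = 314.2 mm²; f_rv = 138 × 1000 / (2 × 314.2) = 219.6 MPa.
F'_nt = 1.3 F_nt − (F_nt / φF_nv) f_rv = 1.3·780 − (780/(0.75·469))·219.6 = 527 MPa, capped at F_nt → F'_nt = 527 MPa.
R_n = F'_nt · A_b · n = 527 × 314.2 × 2 / 1000 = 331.1 kN.
Design strength φR_n = 0.75 × 331.1 = 248 kN.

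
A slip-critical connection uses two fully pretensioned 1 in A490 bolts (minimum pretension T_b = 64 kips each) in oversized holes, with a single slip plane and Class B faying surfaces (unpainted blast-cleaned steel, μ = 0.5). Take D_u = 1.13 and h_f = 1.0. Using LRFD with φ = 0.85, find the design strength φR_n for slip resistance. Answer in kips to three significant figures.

61.5 kips

R_n = μ · D_u · h_f · T_b · n_s · n_b = 0.5 × 1.13 × 1.0 × 64 × 1 × 2 = 72.32 kips.
Design strength φR_n = 0.85 × 72.32 = 61.5 kips.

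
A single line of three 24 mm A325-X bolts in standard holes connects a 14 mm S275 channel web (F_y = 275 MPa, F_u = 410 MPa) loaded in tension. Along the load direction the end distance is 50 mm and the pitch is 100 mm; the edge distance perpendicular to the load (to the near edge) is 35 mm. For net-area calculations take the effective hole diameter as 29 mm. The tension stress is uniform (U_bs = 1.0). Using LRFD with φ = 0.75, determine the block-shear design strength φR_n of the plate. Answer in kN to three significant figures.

Shear plane L_v = 50 + 2·100 = 250 mm; A_gv = 250 × 14 = 3500 mm².
A_nv = (250 − 2.5·29) × 14 = 2485 mm².
A_nt = (35 − 0.5·29) × 14 = 287 mm².
0.6 F_u A_nv = 611.3 kN; 0.6 F_y A_gv = 577.5 kN → shear yielding governs the shear term.
R_n = 577.5 + 1.0 × 410 × 287 / 1000 = 695.2 kN.
Design strength φR_n = 0.75 × 695.2 = 521 kN.

521 kN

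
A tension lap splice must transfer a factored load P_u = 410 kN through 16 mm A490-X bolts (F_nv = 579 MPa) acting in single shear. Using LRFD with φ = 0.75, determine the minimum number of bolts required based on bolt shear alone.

A_b = π·16²/4 = 201.1 mm².
Per-bolt design strength φR_n = 0.75 × 579 × 201.1 × 1 / 1000 = 87.31 kN.
n ≥ 410 / 87.31 = 4.696 → use 5 bolts.

5 bolts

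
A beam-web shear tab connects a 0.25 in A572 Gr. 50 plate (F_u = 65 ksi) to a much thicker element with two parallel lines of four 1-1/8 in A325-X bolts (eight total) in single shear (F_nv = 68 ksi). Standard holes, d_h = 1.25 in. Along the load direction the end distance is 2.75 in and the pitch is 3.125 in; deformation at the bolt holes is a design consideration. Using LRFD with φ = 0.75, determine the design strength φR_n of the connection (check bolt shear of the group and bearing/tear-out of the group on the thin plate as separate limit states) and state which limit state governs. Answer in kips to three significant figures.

Bolt shear: A_b = π·1.125²/4 = 0.994 in²; R_n = 68 × 0.994 × 8 × 1 = 540.7 kips → 0.75 × 540.7 = 406 kips.
Bearing (1.2 l_c t F_u ≤ 2.4 d t F_u): upper limit = 2.4·1.125·0.25·65 = 43.87 kips.
  Edge l_c = 2.75 − 1.25/2 = 2.125 → r_n = 41.44 kips; interior l_c = 3.125 − 1.25 = 1.875 → r_n = 36.56 kips.
  R_n,bearing = 2·41.44 + 6·36.56 = 302.2 kips → 0.75 × 302.2 = 227 kips.
Bearing governs: 227 kips.

227 kips (bearing governs)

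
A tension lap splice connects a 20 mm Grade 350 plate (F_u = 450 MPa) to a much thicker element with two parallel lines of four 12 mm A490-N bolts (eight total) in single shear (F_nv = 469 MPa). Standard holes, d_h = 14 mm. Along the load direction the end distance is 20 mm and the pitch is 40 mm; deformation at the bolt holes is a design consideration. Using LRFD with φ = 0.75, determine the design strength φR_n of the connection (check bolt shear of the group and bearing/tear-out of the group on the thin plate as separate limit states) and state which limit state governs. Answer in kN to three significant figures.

318 kN (bolt shear governs)

Bolt shear: A_b = π·12²/4 = 113.1 mm²; R_n = 469 × 113.1 × 8 × 1 / 1000 = 424.3 kN → 0.75 × 424.3 = 318 kN.
Bearing (1.2 l_c t F_u ≤ 2.4 d t F_u): upper limit = 2.4·12·20·450 / 1000 = 259.2 kN.
  Edge l_c = 20 − 14/2 = 13 → r_n = 140.4 kN; interior l_c = 40 − 14 = 26 → r_n = 259.2 kN.
  R_n,bearing = 2·140.4 + 6·259.2 = 1836 kN → 0.75 × 1836 = 1380 kN.
Bolt shear governs: 318 kN.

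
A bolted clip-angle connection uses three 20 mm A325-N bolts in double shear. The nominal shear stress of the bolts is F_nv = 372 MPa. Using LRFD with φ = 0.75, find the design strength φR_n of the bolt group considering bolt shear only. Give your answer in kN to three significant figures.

A_b = π × 20² / 4 = 314.2 mm².
R_n = F_nv · A_b · n · n_s = 372 × 314.2 × 3 × 2 / 1000 = 701.2 kN.
Design strength φR_n = 0.75 × 701.2 = 526 kN.

526 kN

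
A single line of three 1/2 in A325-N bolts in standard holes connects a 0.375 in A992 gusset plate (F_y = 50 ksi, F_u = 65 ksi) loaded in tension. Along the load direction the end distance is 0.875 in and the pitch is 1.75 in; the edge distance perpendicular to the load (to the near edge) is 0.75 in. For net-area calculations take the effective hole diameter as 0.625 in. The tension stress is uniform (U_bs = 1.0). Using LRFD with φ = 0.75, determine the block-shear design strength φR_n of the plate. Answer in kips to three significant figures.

Shear plane L_v = 0.875 + 2·1.75 = 4.375 in; A_gv = 4.375 × 0.375 = 1.641 in².
A_nv = (4.375 − 2.5·0.625) × 0.375 = 1.055 in².
A_nt = (0.75 − 0.5·0.625) × 0.375 = 0.1641 in².
0.6 F_u A_nv = 41.13 kips; 0.6 F_y A_gv = 49.22 kips → shear rupture governs the shear term.
R_n = 41.13 + 1.0 × 65 × 0.1641 = 51.8 kips.
Design strength φR_n = 0.75 × 51.8 = 38.8 kips.

38.8 kips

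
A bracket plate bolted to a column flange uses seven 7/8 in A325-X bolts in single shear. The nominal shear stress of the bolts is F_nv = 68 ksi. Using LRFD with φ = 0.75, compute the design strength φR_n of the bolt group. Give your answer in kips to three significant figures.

A_b = π × 0.875² / 4 = 0.6013 in².
R_n = F_nv · A_b · n · n_s = 68 × 0.6013 × 7 × 1 = 286.2 kips.
Design strength φR_n = 0.75 × 286.2 = 215 kips.

215 kips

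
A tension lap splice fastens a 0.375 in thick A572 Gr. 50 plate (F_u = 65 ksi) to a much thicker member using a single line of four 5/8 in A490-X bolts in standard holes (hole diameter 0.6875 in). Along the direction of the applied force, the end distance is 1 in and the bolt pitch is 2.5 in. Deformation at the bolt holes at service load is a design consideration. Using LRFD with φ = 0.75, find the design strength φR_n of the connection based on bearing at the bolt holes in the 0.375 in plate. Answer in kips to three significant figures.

Per bolt r_n = 1.2 l_c t F_u ≤ 2.4 d t F_u; upper limit = 2.4 × 0.625 × 0.375 × 65 = 36.56 kips.
Edge bolt: l_c = 1 − 0.6875/2 = 0.6562 in → 1.2 × 0.6562 × 0.375 × 65 = 19.2 → r_n = 19.2 kips.
Interior bolts: l_c = 2.5 − 0.6875 = 1.812 in → 1.2 × 1.812 × 0.375 × 65 = 53.02 → r_n = 36.56 kips.
R_n = 1 × 19.2 + 3 × 36.56 = 128.9 kips.
Design strength φR_n = 0.75 × 128.9 = 96.7 kips.

96.7 kips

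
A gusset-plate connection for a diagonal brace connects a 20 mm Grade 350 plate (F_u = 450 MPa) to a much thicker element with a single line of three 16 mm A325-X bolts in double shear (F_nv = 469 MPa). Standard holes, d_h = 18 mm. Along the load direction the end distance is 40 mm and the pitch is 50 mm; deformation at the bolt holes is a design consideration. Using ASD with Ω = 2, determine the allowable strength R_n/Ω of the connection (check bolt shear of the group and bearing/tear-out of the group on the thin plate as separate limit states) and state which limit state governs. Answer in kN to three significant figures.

Bolt shear: A_b = π·16²/4 = 201.1 mm²; R_n = 469 × 201.1 × 3 × 2 / 1000 = 565.8 kN → 565.8 / 2 = 283 kN.
Bearing (1.2 l_c t F_u ≤ 2.4 d t F_u): upper limit = 2.4·16·20·450 / 1000 = 345.6 kN.
  Edge l_c = 40 − 18/2 = 31 → r_n = 334.8 kN; interior l_c = 50 − 18 = 32 → r_n = 345.6 kN.
  R_n,bearing = 1·334.8 + 2·345.6 = 1026 kN → 1026 / 2 = 513 kN.
Bolt shear governs: 283 kN.

283 kN (bolt shear governs)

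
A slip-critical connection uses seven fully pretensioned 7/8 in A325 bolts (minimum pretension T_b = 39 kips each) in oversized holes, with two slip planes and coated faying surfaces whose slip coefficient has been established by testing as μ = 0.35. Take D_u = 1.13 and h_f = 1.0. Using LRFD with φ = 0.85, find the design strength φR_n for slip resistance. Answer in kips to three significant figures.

184 kips

R_n = μ · D_u · h_f · T_b · n_s · n_b = 0.35 × 1.13 × 1.0 × 39 × 2 × 7 = 215.9 kips.
Design strength φR_n = 0.85 × 215.9 = 184 kips.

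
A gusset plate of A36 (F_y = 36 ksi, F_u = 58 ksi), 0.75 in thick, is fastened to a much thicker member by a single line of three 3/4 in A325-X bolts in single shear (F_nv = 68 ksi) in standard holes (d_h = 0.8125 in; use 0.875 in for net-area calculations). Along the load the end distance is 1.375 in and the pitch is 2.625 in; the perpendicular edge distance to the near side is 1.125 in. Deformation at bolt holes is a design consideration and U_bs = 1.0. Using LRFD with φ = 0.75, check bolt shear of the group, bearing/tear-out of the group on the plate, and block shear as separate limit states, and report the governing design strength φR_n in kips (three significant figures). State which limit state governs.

Bolt shear: A_b = π·0.75²/4 = 0.4418 in²; R_n = 68 × 0.4418 × 3 × 1 = 90.12 kips → 0.75 × 90.12 = 67.6 kips.
Bearing: edge l_c = 0.9688, r_n = 50.57 kips; interior l_c = 1.812, r_n = 78.3 kips; R_n = 50.57 + 2·78.3 = 207.2 kips → 155 kips.
Block shear: A_gv = 4.969, A_nv = 3.328, A_nt = 0.5156 in²; R_n = min(0.6F_uA_nv, 0.6F_yA_gv) + U_bs·F_u·A_nt = 137.2 kips → 103 kips.
Bolt shear governs: 67.6 kips.

67.6 kips (bolt shear governs)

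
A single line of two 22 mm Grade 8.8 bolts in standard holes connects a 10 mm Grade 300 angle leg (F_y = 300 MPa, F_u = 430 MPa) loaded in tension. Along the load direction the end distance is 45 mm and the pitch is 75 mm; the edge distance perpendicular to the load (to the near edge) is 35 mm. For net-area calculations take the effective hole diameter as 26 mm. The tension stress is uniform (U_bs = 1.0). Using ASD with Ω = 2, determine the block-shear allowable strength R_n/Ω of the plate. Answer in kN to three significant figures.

152 kN

Shear plane L_v = 45 + 1·75 = 120 mm; A_gv = 120 × 10 = 1200 mm².
A_nv = (120 − 1.5·26) × 10 = 810 mm².
A_nt = (35 − 0.5·26) × 10 = 220 mm².
0.6 F_u A_nv = 209 kN; 0.6 F_y A_gv = 216 kN → shear rupture governs the shear term.
R_n = 209 + 1.0 × 430 × 220 / 1000 = 303.6 kN.
Allowable strength R_n/Ω = 303.6 / 2 = 152 kN.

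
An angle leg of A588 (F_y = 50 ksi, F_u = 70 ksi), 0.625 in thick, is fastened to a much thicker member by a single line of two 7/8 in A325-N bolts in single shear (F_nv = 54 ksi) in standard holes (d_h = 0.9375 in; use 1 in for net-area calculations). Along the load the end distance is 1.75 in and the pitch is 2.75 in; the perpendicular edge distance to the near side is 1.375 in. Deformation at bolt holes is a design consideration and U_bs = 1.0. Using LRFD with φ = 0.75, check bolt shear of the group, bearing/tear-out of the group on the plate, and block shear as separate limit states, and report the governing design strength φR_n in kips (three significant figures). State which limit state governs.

Bolt shear: A_b = π·0.875²/4 = 0.6013 in²; R_n = 54 × 0.6013 × 2 × 1 = 64.94 kips → 0.75 × 64.94 = 48.7 kips.
Bearing: edge l_c = 1.281, r_n = 67.27 kips; interior l_c = 1.812, r_n = 91.88 kips; R_n = 67.27 + 1·91.88 = 159.1 kips → 119 kips.
Block shear: A_gv = 2.812, A_nv = 1.875, A_nt = 0.5469 in²; R_n = min(0.6F_uA_nv, 0.6F_yA_gv) + U_bs·F_u·A_nt = 117 kips → 87.8 kips.
Bolt shear governs: 48.7 kips.

48.7 kips (bolt shear governs)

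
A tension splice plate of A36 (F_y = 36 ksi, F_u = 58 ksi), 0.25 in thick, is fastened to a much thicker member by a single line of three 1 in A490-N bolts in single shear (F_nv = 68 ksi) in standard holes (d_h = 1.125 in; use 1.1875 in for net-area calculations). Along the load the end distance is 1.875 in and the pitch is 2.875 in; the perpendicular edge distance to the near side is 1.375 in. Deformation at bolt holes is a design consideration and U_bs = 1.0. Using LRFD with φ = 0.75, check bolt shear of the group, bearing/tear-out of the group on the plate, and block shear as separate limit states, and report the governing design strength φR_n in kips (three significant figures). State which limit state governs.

Bolt shear: A_b = π·1²/4 = 0.7854 in²; R_n = 68 × 0.7854 × 3 × 1 = 160.2 kips → 0.75 × 160.2 = 120 kips.
Bearing: edge l_c = 1.312, r_n = 22.84 kips; interior l_c = 1.75, r_n = 30.45 kips; R_n = 22.84 + 2·30.45 = 83.74 kips → 62.8 kips.
Block shear: A_gv = 1.906, A_nv = 1.164, A_nt = 0.1953 in²; R_n = min(0.6F_uA_nv, 0.6F_yA_gv) + U_bs·F_u·A_nt = 51.84 kips → 38.9 kips.
Block shear governs: 38.9 kips.

38.9 kips (block shear governs)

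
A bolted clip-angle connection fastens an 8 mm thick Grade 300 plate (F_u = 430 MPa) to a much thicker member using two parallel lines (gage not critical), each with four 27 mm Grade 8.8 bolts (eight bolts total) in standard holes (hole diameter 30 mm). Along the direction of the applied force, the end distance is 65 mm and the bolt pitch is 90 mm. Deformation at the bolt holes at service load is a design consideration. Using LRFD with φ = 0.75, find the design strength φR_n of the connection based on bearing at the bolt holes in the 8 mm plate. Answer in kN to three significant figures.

1310 kN

Per bolt r_n = 1.2 l_c t F_u ≤ 2.4 d t F_u; upper limit = 2.4 × 27 × 8 × 430 / 1000 = 222.9 kN.
Edge bolt: l_c = 65 − 30/2 = 50 mm → 1.2 × 50 × 8 × 430 / 1000 = 206.4 → r_n = 206.4 kN.
Interior bolts: l_c = 90 − 30 = 60 mm → 1.2 × 60 × 8 × 430 / 1000 = 247.7 → r_n = 222.9 kN.
R_n = 2 × 206.4 + 6 × 222.9 = 1750 kN.
Design strength φR_n = 0.75 × 1750 = 1310 kN.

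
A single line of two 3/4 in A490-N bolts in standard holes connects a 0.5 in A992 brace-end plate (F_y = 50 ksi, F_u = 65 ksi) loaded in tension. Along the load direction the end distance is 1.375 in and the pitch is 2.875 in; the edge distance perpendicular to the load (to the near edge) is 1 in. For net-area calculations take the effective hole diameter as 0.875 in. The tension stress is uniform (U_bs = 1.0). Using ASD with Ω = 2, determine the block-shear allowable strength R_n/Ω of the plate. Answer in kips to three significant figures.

37.8 kips

Shear plane L_v = 1.375 + 1·2.875 = 4.25 in; A_gv = 4.25 × 0.5 = 2.125 in².
A_nv = (4.25 − 1.5·0.875) × 0.5 = 1.469 in².
A_nt = (1 − 0.5·0.875) × 0.5 = 0.2812 in².
0.6 F_u A_nv = 57.28 kips; 0.6 F_y A_gv = 63.75 kips → shear rupture governs the shear term.
R_n = 57.28 + 1.0 × 65 × 0.2812 = 75.56 kips.
Allowable strength R_n/Ω = 75.56 / 2 = 37.8 kips.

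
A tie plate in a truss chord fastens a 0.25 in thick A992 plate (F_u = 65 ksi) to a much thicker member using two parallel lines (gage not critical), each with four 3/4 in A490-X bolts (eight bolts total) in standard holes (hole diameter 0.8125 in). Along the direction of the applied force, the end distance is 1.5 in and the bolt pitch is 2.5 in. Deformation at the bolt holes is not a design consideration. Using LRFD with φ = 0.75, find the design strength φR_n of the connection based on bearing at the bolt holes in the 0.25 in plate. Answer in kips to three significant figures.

Per bolt r_n = 1.5 l_c t F_u ≤ 3.0 d t F_u; upper limit = 3.0 × 0.75 × 0.25 × 65 = 36.56 kips.
Edge bolt: l_c = 1.5 − 0.8125/2 = 1.094 in → 1.5 × 1.094 × 0.25 × 65 = 26.66 → r_n = 26.66 kips.
Interior bolts: l_c = 2.5 − 0.8125 = 1.688 in → 1.5 × 1.688 × 0.25 × 65 = 41.13 → r_n = 36.56 kips.
R_n = 2 × 26.66 + 6 × 36.56 = 272.7 kips.
Design strength φR_n = 0.75 × 272.7 = 205 kips.

205 kips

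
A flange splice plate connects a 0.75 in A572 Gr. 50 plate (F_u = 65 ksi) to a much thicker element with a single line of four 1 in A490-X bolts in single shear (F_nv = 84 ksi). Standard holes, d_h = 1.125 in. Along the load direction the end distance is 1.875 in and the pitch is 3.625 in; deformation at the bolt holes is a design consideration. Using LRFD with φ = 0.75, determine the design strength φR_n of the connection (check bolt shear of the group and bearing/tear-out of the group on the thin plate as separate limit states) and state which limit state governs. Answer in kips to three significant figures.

Bolt shear: A_b = π·1²/4 = 0.7854 in²; R_n = 84 × 0.7854 × 4 × 1 = 263.9 kips → 0.75 × 263.9 = 198 kips.
Bearing (1.2 l_c t F_u ≤ 2.4 d t F_u): upper limit = 2.4·1·0.75·65 = 117 kips.
  Edge l_c = 1.875 − 1.125/2 = 1.312 → r_n = 76.78 kips; interior l_c = 3.625 − 1.125 = 2.5 → r_n = 117 kips.
  R_n,bearing = 1·76.78 + 3·117 = 427.8 kips → 0.75 × 427.8 = 321 kips.
Bolt shear governs: 198 kips.

198 kips (bolt shear governs)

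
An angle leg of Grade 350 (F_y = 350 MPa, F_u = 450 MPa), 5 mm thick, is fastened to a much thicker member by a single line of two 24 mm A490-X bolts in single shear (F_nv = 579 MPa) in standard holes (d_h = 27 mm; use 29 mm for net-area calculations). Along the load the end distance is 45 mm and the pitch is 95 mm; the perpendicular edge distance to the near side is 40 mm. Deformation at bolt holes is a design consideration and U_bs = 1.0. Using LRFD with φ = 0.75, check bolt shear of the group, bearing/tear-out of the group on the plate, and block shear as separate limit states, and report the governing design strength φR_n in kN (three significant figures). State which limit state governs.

141 kN (block shear governs)

Bolt shear: A_b = π·24²/4 = 452.4 mm²; R_n = 579 × 452.4 × 2 × 1 / 1000 = 523.9 kN → 0.75 × 523.9 = 393 kN.
Bearing: edge l_c = 31.5, r_n = 85.05 kN; interior l_c = 68, r_n = 129.6 kN; R_n = 85.05 + 1·129.6 = 214.6 kN → 161 kN.
Block shear: A_gv = 700, A_nv = 482.5, A_nt = 127.5 mm²; R_n = min(0.6F_uA_nv, 0.6F_yA_gv) + U_bs·F_u·A_nt = 187.7 kN → 141 kN.
Block shear governs: 141 kN.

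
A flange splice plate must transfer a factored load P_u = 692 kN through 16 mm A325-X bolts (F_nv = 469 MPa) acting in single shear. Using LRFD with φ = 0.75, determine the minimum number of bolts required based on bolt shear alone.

A_b = π·16²/4 = 201.1 mm².
Per-bolt design strength φR_n = 0.75 × 469 × 201.1 × 1 / 1000 = 70.72 kN.
n ≥ 692 / 70.72 = 9.785 → use 10 bolts.

10 bolts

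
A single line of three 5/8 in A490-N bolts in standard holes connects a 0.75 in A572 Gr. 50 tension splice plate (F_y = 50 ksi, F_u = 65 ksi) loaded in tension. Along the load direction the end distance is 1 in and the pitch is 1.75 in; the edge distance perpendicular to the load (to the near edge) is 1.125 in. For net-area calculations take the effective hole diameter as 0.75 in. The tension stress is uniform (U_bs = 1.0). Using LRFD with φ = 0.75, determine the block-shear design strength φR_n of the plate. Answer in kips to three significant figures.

85 kips

Shear plane L_v = 1 + 2·1.75 = 4.5 in; A_gv = 4.5 × 0.75 = 3.375 in².
A_nv = (4.5 − 2.5·0.75) × 0.75 = 1.969 in².
A_nt = (1.125 − 0.5·0.75) × 0.75 = 0.5625 in².
0.6 F_u A_nv = 76.78 kips; 0.6 F_y A_gv = 101.2 kips → shear rupture governs the shear term.
R_n = 76.78 + 1.0 × 65 × 0.5625 = 113.3 kips.
Design strength φR_n = 0.75 × 113.3 = 85 kips.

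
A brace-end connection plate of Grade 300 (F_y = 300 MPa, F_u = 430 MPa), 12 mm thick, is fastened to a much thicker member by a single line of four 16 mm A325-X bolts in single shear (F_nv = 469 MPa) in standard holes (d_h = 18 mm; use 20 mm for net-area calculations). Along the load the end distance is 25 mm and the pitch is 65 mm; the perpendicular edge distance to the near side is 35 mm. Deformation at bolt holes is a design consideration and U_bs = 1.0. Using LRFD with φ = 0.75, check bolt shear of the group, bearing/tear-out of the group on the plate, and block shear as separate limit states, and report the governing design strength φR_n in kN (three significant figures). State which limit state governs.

Bolt shear: A_b = π·16²/4 = 201.1 mm²; R_n = 469 × 201.1 × 4 × 1 / 1000 = 377.2 kN → 0.75 × 377.2 = 283 kN.
Bearing: edge l_c = 16, r_n = 99.07 kN; interior l_c = 47, r_n = 198.1 kN; R_n = 99.07 + 3·198.1 = 693.5 kN → 520 kN.
Block shear: A_gv = 2640, A_nv = 1800, A_nt = 300 mm²; R_n = min(0.6F_uA_nv, 0.6F_yA_gv) + U_bs·F_u·A_nt = 593.4 kN → 445 kN.
Bolt shear governs: 283 kN.

283 kN (bolt shear governs)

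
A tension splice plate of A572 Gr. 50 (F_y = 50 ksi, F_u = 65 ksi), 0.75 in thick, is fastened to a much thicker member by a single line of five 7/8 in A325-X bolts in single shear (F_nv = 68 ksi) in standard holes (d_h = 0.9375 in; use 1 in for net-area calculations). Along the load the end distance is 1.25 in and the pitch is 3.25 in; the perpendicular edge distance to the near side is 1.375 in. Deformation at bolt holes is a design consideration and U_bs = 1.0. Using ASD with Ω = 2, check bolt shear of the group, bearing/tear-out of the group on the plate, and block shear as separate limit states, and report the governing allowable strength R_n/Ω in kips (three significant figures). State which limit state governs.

Bolt shear: A_b = π·0.875²/4 = 0.6013 in²; R_n = 68 × 0.6013 × 5 × 1 = 204.4 kips → 204.4 / 2 = 102 kips.
Bearing: edge l_c = 0.7812, r_n = 45.7 kips; interior l_c = 2.312, r_n = 102.4 kips; R_n = 45.7 + 4·102.4 = 455.2 kips → 228 kips.
Block shear: A_gv = 10.69, A_nv = 7.312, A_nt = 0.6562 in²; R_n = min(0.6F_uA_nv, 0.6F_yA_gv) + U_bs·F_u·A_nt = 327.8 kips → 164 kips.
Bolt shear governs: 102 kips.

102 kips (bolt shear governs)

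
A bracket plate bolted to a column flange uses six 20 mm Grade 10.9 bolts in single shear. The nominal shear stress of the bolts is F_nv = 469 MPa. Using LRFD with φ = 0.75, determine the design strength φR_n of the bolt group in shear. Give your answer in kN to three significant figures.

663 kN

A_b = π × 20² / 4 = 314.2 mm².
R_n = F_nv · A_b · n · n_s = 469 × 314.2 × 6 × 1 / 1000 = 884 kN.
Design strength φR_n = 0.75 × 884 = 663 kN.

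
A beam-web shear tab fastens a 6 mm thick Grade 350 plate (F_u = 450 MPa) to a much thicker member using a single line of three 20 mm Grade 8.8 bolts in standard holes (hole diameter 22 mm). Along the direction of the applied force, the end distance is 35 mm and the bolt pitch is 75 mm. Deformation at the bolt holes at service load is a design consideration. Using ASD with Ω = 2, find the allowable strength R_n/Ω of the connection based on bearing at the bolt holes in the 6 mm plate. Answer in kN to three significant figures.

168 kN

Per bolt r_n = 1.2 l_c t F_u ≤ 2.4 d t F_u; upper limit = 2.4 × 20 × 6 × 450 / 1000 = 129.6 kN.
Edge bolt: l_c = 35 − 22/2 = 24 mm → 1.2 × 24 × 6 × 450 / 1000 = 77.76 → r_n = 77.76 kN.
Interior bolts: l_c = 75 − 22 = 53 mm → 1.2 × 53 × 6 × 450 / 1000 = 171.7 → r_n = 129.6 kN.
R_n = 1 × 77.76 + 2 × 129.6 = 337 kN.
Allowable strength R_n/Ω = 337 / 2 = 168 kN.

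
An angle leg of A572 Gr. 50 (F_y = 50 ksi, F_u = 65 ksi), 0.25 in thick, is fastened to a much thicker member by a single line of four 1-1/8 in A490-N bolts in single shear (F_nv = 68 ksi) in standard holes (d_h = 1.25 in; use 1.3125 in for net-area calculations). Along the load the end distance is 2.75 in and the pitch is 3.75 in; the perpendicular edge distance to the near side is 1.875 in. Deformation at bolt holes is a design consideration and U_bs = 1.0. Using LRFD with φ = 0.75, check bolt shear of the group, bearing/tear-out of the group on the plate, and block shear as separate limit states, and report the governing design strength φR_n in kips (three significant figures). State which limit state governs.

83.6 kips (block shear governs)

Bolt shear: A_b = π·1.125²/4 = 0.994 in²; R_n = 68 × 0.994 × 4 × 1 = 270.4 kips → 0.75 × 270.4 = 203 kips.
Bearing: edge l_c = 2.125, r_n = 41.44 kips; interior l_c = 2.5, r_n = 43.87 kips; R_n = 41.44 + 3·43.87 = 173.1 kips → 130 kips.
Block shear: A_gv = 3.5, A_nv = 2.352, A_nt = 0.3047 in²; R_n = min(0.6F_uA_nv, 0.6F_yA_gv) + U_bs·F_u·A_nt = 111.5 kips → 83.6 kips.
Block shear governs: 83.6 kips.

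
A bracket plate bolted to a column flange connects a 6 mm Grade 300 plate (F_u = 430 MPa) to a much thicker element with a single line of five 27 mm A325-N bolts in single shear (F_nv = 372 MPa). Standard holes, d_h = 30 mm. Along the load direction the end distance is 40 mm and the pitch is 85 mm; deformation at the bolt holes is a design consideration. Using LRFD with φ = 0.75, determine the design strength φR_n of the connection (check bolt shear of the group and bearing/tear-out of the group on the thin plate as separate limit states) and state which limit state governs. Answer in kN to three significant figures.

560 kN (bearing governs)

Bolt shear: A_b = π·27²/4 = 572.6 mm²; R_n = 372 × 572.6 × 5 × 1 / 1000 = 1065 kN → 0.75 × 1065 = 799 kN.
Bearing (1.2 l_c t F_u ≤ 2.4 d t F_u): upper limit = 2.4·27·6·430 / 1000 = 167.2 kN.
  Edge l_c = 40 − 30/2 = 25 → r_n = 77.4 kN; interior l_c = 85 − 30 = 55 → r_n = 167.2 kN.
  R_n,bearing = 1·77.4 + 4·167.2 = 746.1 kN → 0.75 × 746.1 = 560 kN.
Bearing governs: 560 kN.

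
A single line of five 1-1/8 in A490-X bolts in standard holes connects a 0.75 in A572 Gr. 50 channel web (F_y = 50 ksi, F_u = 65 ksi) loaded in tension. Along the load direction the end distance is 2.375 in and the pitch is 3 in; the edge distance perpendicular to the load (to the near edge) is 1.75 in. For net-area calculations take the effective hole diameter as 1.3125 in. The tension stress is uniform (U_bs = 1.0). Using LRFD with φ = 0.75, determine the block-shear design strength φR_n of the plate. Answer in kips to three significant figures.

226 kips

Shear plane L_v = 2.375 + 4·3 = 14.38 in; A_gv = 14.38 × 0.75 = 10.78 in².
A_nv = (14.38 − 4.5·1.3125) × 0.75 = 6.352 in².
A_nt = (1.75 − 0.5·1.3125) × 0.75 = 0.8203 in².
0.6 F_u A_nv = 247.7 kips; 0.6 F_y A_gv = 323.4 kips → shear rupture governs the shear term.
R_n = 247.7 + 1.0 × 65 × 0.8203 = 301 kips.
Design strength φR_n = 0.75 × 301 = 226 kips.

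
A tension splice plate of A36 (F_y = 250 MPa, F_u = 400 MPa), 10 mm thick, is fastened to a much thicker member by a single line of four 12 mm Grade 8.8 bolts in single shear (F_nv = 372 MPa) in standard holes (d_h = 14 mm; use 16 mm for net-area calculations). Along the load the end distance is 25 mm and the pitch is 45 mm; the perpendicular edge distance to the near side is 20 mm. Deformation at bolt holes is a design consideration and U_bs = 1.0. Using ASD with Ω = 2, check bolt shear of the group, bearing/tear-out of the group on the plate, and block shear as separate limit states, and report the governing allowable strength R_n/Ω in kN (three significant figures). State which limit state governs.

84.1 kN (bolt shear governs)

Bolt shear: A_b = π·12²/4 = 113.1 mm²; R_n = 372 × 113.1 × 4 × 1 / 1000 = 168.3 kN → 168.3 / 2 = 84.1 kN.
Bearing: edge l_c = 18, r_n = 86.4 kN; interior l_c = 31, r_n = 115.2 kN; R_n = 86.4 + 3·115.2 = 432 kN → 216 kN.
Block shear: A_gv = 1600, A_nv = 1040, A_nt = 120 mm²; R_n = min(0.6F_uA_nv, 0.6F_yA_gv) + U_bs·F_u·A_nt = 288 kN → 144 kN.
Bolt shear governs: 84.1 kN.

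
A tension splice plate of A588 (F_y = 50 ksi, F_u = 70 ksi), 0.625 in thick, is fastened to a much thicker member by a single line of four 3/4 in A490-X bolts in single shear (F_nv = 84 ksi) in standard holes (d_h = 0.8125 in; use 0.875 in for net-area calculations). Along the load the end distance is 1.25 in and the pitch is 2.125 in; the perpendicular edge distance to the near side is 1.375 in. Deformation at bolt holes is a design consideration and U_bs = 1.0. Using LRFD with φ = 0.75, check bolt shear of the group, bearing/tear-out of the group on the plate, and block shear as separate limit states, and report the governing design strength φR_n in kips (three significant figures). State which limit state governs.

Bolt shear: A_b = π·0.75²/4 = 0.4418 in²; R_n = 84 × 0.4418 × 4 × 1 = 148.4 kips → 0.75 × 148.4 = 111 kips.
Bearing: edge l_c = 0.8438, r_n = 44.3 kips; interior l_c = 1.312, r_n = 68.91 kips; R_n = 44.3 + 3·68.91 = 251 kips → 188 kips.
Block shear: A_gv = 4.766, A_nv = 2.852, A_nt = 0.5859 in²; R_n = min(0.6F_uA_nv, 0.6F_yA_gv) + U_bs·F_u·A_nt = 160.8 kips → 121 kips.
Bolt shear governs: 111 kips.

111 kips (bolt shear governs)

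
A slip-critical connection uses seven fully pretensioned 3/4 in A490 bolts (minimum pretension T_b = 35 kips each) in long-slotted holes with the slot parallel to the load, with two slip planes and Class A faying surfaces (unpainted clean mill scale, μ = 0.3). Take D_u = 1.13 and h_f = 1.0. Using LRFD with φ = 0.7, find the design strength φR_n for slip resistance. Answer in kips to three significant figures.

R_n = μ · D_u · h_f · T_b · n_s · n_b = 0.3 × 1.13 × 1.0 × 35 × 2 × 7 = 166.1 kips.
Design strength φR_n = 0.7 × 166.1 = 116 kips.

116 kips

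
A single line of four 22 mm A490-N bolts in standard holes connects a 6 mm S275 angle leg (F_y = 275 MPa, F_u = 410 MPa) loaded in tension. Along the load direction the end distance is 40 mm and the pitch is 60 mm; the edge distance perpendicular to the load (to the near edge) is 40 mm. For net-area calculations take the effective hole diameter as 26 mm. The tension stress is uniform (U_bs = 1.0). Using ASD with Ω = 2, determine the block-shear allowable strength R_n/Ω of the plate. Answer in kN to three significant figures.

128 kN

Shear plane L_v = 40 + 3·60 = 220 mm; A_gv = 220 × 6 = 1320 mm².
A_nv = (220 − 3.5·26) × 6 = 774 mm².
A_nt = (40 − 0.5·26) × 6 = 162 mm².
0.6 F_u A_nv = 190.4 kN; 0.6 F_y A_gv = 217.8 kN → shear rupture governs the shear term.
R_n = 190.4 + 1.0 × 410 × 162 / 1000 = 256.8 kN.
Allowable strength R_n/Ω = 256.8 / 2 = 128 kN.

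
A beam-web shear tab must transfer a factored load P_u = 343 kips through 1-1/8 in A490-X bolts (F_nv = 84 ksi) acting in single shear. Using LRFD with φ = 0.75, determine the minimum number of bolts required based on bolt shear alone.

6 bolts

A_b = π·1.125²/4 = 0.994 in².
Per-bolt design strength φR_n = 0.75 × 84 × 0.994 × 1 = 62.62 kips.
n ≥ 343 / 62.62 = 5.477 → use 6 bolts.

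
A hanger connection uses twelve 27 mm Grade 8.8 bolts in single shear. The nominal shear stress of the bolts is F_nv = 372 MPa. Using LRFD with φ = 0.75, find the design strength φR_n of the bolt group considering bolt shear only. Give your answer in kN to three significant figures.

A_b = π × 27² / 4 = 572.6 mm².
R_n = F_nv · A_b · n · n_s = 372 × 572.6 × 12 × 1 / 1000 = 2556 kN.
Design strength φR_n = 0.75 × 2556 = 1920 kN.

1920 kN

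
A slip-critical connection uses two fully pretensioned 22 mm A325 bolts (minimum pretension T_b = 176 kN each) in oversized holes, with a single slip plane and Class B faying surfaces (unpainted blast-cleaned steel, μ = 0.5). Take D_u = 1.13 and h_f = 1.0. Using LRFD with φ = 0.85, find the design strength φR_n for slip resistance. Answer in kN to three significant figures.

169 kN

R_n = μ · D_u · h_f · T_b · n_s · n_b = 0.5 × 1.13 × 1.0 × 176 × 1 × 2 = 198.9 kN.
Design strength φR_n = 0.85 × 198.9 = 169 kN.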